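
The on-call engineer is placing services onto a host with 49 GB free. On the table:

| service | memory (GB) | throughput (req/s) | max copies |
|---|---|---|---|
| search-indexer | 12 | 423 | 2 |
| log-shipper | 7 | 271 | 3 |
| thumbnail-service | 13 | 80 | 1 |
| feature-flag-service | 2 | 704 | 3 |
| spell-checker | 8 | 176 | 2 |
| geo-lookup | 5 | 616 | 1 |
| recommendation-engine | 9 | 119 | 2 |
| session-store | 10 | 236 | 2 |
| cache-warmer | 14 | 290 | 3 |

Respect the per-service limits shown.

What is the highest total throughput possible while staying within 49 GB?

4116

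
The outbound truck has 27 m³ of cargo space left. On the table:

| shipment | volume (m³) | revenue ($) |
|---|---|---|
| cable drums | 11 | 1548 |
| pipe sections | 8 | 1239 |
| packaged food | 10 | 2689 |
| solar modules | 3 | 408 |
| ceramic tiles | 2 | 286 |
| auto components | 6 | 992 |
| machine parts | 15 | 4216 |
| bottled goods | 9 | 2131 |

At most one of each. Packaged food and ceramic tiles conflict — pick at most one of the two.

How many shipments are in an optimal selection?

Optimal total is 6905.
One optimal bundle: packaged food + machine parts (25 m³).
Any selection reaching 6905 contains exactly 2 shipments.

2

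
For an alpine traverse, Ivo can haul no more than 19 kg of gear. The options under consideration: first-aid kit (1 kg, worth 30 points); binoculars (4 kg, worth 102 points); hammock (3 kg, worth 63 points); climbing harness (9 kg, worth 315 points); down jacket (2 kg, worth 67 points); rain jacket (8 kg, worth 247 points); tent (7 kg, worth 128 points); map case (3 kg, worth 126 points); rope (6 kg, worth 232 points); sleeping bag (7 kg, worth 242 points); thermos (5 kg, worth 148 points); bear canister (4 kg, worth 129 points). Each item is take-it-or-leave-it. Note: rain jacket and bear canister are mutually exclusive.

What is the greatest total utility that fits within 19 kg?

703

Taking first-aid kit + climbing harness + map case + rope: 19 kg used, 703 in utility.
Runner-up first-aid kit + down jacket + map case + rope + sleeping bag tops out at 697.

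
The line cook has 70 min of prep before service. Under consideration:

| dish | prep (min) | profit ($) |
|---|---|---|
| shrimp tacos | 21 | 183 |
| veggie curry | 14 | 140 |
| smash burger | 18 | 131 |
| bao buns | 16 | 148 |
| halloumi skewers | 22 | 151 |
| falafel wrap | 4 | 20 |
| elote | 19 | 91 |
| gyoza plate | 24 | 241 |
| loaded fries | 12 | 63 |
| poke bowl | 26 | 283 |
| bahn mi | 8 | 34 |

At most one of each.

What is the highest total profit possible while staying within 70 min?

692

A density-first pass picks veggie curry + falafel wrap + gyoza plate + poke bowl — 684 at 68 min.
Dropping veggie curry frees 14 min; slotting in bao buns (16 min) lifts the total to 692 at 70 min.
Every other selection either busts 70 min or fails to beat 692.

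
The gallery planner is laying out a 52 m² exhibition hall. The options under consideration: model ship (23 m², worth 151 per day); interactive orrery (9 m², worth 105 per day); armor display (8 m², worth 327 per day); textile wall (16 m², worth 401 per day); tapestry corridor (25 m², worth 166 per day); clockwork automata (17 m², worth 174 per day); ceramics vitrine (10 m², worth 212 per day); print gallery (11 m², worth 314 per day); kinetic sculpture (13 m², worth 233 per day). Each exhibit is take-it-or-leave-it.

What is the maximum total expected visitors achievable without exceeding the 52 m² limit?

1275

Density check — armor display 40.88, print gallery 28.55, textile wall 25.06 are the best per m².
A density-first pass picks armor display + textile wall + ceramics vitrine + print gallery — 1254 at 45 m².
Dropping ceramics vitrine frees 10 m²; slotting in kinetic sculpture (13 m²) lifts the total to 1275 at 48 m².
Runner-up armor display + textile wall + ceramics vitrine + print gallery tops out at 1254.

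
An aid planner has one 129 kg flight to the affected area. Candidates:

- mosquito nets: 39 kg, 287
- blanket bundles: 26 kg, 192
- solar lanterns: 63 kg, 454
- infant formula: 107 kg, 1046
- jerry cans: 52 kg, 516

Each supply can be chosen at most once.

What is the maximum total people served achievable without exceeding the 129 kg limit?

1046

By people served per kg: jerry cans 9.92, infant formula 9.78, blanket bundles 7.38 lead.
A density-first pass picks mosquito nets + blanket bundles + jerry cans — 995 at 117 kg.
Replace mosquito nets and blanket bundles and jerry cans with infant formula: the trade gains 51 net, giving 1046 at 107 kg.
Runner-up mosquito nets + blanket bundles + jerry cans tops out at 995.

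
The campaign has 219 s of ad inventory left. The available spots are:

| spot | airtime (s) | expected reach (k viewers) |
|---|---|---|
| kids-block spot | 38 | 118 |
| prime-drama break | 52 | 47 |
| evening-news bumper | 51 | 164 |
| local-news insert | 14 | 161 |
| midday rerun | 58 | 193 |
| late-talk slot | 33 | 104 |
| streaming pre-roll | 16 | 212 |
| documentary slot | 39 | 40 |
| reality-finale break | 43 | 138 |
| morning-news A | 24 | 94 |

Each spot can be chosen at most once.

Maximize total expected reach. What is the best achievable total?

991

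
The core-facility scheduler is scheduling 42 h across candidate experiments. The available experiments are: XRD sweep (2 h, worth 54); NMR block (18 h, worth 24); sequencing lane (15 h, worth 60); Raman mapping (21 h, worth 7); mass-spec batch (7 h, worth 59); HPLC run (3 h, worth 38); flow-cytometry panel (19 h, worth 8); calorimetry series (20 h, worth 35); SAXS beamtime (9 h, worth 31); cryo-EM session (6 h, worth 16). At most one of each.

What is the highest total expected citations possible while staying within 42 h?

258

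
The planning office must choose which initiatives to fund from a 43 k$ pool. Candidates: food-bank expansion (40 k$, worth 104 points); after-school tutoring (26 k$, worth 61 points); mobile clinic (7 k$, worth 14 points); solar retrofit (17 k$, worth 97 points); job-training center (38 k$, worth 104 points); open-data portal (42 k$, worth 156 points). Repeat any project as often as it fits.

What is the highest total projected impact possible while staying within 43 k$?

208

The ratio ordering already packs tightly: mobile clinic + 2×solar retrofit, 41 k$, 208.
That's the maximum — no swap from here does better than 208.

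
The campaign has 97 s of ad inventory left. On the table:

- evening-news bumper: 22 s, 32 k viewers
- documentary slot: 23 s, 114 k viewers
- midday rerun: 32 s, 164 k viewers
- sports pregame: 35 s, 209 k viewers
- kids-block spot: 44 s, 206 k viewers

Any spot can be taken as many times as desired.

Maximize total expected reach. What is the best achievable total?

Ranking by ratio (expected reach/s): sports pregame 5.97, midday rerun 5.12, documentary slot 4.96.
Documentary slot + 2×sports pregame uses 93 of the 97 s and totals 532.

532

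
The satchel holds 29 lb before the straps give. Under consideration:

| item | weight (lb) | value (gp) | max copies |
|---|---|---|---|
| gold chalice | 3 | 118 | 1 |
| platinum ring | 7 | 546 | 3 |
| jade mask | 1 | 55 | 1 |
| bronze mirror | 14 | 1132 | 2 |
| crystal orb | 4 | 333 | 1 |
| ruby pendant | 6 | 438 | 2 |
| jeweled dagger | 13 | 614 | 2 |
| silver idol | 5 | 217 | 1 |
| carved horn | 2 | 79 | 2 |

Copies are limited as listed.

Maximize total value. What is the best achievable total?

Taking the top-ratio items first gives platinum ring + jade mask + bronze mirror + crystal orb + carved horn for 2145 (28 lb).
Dropping platinum ring and crystal orb and carved horn frees 13 lb; slotting in bronze mirror (14 lb) lifts the total to 2319 at 29 lb.
Nothing else within 29 lb beats 2319.

2319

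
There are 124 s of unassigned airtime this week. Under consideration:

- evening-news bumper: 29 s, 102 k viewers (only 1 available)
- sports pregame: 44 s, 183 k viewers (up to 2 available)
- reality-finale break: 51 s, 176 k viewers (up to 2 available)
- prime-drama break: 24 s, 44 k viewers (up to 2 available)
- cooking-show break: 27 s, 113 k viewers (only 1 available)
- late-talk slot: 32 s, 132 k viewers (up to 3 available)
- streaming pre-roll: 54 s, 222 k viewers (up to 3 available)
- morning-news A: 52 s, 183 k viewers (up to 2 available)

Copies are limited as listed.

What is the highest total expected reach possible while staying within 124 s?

509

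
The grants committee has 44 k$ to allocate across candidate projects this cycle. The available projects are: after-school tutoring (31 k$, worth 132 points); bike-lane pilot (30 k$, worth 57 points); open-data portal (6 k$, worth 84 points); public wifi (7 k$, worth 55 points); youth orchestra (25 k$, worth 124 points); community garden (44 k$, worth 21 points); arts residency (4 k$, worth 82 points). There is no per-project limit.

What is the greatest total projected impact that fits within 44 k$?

Density check — arts residency 20.50, open-data portal 14.00, public wifi 7.86, youth orchestra 4.96 are the best per k$.
Taking 11×arts residency: 44 k$ used, 902 in projected impact.
No other feasible combination exceeds 902.

902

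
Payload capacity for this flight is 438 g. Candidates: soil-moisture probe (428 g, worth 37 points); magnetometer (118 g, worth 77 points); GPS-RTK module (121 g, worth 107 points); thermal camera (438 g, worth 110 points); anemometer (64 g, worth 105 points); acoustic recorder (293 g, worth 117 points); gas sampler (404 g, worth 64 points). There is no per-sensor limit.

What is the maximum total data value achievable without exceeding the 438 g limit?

By data value per g: anemometer 1.64, GPS-RTK module 0.88, magnetometer 0.65 lead.
The ratio ordering already packs tightly: 6×anemometer, 384 g, 630.
The spare 54 g is too small for any remaining sensor, and no exchange beats 630.

630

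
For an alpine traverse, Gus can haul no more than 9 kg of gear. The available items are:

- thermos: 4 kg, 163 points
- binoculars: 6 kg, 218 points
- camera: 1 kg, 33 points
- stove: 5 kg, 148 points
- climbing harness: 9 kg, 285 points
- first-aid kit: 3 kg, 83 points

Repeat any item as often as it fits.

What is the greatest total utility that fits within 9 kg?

359

Best packing: 2×thermos + camera — 9 kg, 359 total.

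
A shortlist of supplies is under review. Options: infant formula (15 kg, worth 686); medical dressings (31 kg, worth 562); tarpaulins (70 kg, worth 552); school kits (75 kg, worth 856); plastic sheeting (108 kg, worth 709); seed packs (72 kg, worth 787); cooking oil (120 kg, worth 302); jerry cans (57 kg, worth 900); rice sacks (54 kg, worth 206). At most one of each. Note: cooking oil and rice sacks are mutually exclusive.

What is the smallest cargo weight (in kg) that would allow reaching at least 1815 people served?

103

Minimise kg subject to total people served ≥ 1815.
infant formula + medical dressings + jerry cans: 2148 people served at 103 kg.
Below 103 kg the best achievable stays under 1815.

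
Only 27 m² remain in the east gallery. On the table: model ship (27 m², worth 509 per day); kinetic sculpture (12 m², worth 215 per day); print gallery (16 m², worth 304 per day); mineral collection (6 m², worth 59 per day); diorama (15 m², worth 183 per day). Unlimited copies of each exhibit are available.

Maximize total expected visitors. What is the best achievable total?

509

Filling by ratio: print gallery + mineral collection for 363, with 5 m² left unused.
The 22 m² tied up in print gallery and mineral collection is better spent on model ship — total rises to 509 (27 m²).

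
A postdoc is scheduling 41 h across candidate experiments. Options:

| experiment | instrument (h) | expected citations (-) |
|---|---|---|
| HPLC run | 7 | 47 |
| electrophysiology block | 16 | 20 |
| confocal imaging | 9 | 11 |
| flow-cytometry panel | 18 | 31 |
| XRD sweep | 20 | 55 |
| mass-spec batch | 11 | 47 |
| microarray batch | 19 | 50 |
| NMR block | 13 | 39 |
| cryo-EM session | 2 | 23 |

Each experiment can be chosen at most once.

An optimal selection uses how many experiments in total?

4

Best achievable expected citations is 172.
HPLC run + XRD sweep + mass-spec batch + cryo-EM session hits 172 at 40 h.
Any selection reaching 172 contains exactly 4 experiments.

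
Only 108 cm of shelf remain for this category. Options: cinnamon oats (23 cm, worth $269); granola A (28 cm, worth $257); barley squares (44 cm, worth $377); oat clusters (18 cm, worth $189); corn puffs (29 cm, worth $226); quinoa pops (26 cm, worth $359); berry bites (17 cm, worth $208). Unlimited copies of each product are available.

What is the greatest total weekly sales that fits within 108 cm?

4×quinoa pops uses 104 of the 108 cm and totals 1436.
No other feasible combination exceeds 1436.

1436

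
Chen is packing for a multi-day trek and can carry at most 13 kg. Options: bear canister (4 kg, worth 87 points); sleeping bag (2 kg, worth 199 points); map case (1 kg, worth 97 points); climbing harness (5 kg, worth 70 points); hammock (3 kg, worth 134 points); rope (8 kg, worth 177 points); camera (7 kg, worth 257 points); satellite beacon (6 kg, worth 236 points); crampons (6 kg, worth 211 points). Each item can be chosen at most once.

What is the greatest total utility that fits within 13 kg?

Ranking by ratio (utility/kg): sleeping bag 99.50, map case 97.00, hammock 44.67.
Taking the top-ratio items first gives sleeping bag + map case + hammock + satellite beacon for 666 (12 kg).
Replace satellite beacon with camera: the trade gains 21 net, giving 687 at 13 kg.
That's the maximum — no swap from here does better than 687.

687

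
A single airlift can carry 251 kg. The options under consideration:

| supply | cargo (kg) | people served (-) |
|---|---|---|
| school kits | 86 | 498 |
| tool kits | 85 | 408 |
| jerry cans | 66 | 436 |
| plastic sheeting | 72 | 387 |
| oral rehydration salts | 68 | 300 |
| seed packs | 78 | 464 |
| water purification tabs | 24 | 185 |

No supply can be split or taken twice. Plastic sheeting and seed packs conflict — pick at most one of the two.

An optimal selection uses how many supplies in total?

Optimal total is 1506.
One optimal bundle: school kits + jerry cans + plastic sheeting + water purification tabs (248 kg).
Any selection reaching 1506 contains exactly 4 supplies.

4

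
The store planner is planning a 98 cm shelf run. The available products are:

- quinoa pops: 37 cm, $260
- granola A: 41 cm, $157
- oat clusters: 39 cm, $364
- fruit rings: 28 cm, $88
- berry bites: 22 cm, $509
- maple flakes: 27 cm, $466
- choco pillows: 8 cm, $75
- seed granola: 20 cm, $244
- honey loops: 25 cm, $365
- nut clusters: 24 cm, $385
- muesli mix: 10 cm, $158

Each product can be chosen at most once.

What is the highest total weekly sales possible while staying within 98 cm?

1725

Filling by ratio: berry bites + maple flakes + choco pillows + nut clusters + muesli mix for 1593, with 7 cm left unused.
The 18 cm tied up in choco pillows and muesli mix is better spent on honey loops — total rises to 1725 (98 cm).
Nothing else within 98 cm beats 1725.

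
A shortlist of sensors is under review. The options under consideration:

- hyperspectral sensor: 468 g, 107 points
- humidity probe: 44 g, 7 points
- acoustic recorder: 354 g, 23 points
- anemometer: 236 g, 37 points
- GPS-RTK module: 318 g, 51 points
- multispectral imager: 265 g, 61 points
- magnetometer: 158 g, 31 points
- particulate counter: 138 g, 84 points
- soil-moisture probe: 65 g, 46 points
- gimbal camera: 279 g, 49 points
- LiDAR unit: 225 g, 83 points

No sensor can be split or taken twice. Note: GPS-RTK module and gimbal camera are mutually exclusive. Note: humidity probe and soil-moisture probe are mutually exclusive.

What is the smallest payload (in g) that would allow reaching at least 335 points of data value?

Look for the lowest-payload combination reaching 335.
hyperspectral sensor + magnetometer + particulate counter + soil-moisture probe + LiDAR unit: 351 data value at 1054 g.
Below 1054 g the best achievable stays under 335.

1054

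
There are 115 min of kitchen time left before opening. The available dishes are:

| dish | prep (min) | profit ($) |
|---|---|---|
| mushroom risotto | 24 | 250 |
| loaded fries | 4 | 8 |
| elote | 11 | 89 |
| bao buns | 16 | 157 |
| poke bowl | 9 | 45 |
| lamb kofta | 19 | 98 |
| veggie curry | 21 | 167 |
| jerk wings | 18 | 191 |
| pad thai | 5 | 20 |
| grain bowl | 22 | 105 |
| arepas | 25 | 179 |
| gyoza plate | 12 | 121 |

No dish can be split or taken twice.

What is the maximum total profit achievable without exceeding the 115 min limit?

Greedy by ratio would take mushroom risotto + loaded fries + elote + bao buns + poke bowl + veggie curry + jerk wings + gyoza plate: 115 min used, total 1028.
The 25 min tied up in loaded fries and poke bowl and gyoza plate is better spent on arepas — total rises to 1033 (115 min).

1033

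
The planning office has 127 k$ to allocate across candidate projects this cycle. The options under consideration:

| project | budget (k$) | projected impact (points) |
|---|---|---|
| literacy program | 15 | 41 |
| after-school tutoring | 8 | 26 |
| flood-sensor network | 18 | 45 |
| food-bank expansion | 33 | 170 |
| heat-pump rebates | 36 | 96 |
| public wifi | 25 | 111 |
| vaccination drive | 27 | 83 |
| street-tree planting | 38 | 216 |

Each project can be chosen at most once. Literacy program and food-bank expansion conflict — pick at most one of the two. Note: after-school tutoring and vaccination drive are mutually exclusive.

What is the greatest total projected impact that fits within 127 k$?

Food-bank expansion + public wifi + vaccination drive + street-tree planting uses 123 of the 127 k$ and totals 580.
The closest alternative, after-school tutoring + flood-sensor network + food-bank expansion + public wifi + street-tree planting, reaches only 568.

580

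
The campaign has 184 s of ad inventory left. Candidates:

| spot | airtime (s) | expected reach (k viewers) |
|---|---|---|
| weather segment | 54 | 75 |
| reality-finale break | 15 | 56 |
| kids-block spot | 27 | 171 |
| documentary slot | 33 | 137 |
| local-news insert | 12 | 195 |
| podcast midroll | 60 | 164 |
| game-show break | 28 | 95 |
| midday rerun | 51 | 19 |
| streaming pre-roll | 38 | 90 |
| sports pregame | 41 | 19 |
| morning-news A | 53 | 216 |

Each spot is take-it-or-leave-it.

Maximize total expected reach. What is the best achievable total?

870

Best packing: reality-finale break + kids-block spot + documentary slot + local-news insert + game-show break + morning-news A — 168 s, 870 total.
Next best is reality-finale break + kids-block spot + documentary slot + local-news insert + streaming pre-roll + morning-news A at 865 (178 s) — short by 5.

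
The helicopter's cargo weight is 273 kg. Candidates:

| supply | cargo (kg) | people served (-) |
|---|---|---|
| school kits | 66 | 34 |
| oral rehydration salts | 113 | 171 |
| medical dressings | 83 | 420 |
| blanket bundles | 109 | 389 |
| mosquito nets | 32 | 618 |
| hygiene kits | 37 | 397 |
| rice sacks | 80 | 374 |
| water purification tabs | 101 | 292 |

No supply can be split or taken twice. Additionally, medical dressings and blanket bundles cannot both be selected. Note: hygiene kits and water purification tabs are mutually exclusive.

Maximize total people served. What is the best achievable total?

1809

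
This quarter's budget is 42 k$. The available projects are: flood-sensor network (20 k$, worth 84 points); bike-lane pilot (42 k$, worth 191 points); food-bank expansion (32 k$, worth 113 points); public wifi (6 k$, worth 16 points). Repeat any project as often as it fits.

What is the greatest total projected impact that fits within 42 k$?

191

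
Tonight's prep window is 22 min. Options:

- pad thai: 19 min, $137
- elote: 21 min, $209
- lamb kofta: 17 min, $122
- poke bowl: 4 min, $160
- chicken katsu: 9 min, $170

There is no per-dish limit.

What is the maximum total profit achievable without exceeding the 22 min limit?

Density check — poke bowl 40.00, chicken katsu 18.89, elote 9.95 are the best per min.
Taking 5×poke bowl: 20 min used, 800 in profit.
No other feasible combination exceeds 800.

800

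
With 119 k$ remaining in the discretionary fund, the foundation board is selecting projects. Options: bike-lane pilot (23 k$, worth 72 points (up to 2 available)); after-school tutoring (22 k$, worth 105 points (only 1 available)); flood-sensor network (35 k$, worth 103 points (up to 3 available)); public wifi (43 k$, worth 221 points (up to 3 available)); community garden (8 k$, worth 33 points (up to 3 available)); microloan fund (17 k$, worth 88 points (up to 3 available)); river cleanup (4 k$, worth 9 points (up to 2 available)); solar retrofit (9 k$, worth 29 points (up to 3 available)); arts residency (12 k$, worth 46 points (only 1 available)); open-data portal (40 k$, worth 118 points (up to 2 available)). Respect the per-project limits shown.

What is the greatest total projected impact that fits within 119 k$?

Density check — microloan fund 5.18, public wifi 5.14, after-school tutoring 4.77, community garden 4.12 are the best per k$.
Taking the top-ratio projects first gives after-school tutoring + public wifi + 3×microloan fund for 590 (116 k$).
Replace after-school tutoring and 2×microloan fund with public wifi + 2×community garden: the trade gains 6 net, giving 596 at 119 k$.
Every other selection either busts 119 k$ or exceeds an availability limit or fails to beat 596.

596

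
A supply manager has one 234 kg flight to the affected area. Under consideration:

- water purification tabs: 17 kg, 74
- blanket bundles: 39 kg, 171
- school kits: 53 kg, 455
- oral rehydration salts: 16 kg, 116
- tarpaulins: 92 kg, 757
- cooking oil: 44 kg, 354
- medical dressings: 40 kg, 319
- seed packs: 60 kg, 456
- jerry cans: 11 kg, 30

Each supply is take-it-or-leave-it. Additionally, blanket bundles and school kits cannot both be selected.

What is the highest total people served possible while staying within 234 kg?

Taking school kits + tarpaulins + cooking oil + medical dressings: 229 kg used, 1885 in people served.
That's the maximum — no feasible swap from here does better than 1885.

1885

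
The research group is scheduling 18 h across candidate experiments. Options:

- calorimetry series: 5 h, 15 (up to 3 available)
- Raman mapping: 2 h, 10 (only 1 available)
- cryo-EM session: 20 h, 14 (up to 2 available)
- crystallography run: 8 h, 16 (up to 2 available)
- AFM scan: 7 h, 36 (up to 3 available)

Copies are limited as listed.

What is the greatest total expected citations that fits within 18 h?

82

Ranking by ratio (expected citations/h): AFM scan 5.14, Raman mapping 5.00, calorimetry series 3.00, crystallography run 2.00.
Best packing: Raman mapping + 2×AFM scan — 16 h, 82 total.
Every other selection either busts 18 h or exceeds an availability limit or fails to beat 82.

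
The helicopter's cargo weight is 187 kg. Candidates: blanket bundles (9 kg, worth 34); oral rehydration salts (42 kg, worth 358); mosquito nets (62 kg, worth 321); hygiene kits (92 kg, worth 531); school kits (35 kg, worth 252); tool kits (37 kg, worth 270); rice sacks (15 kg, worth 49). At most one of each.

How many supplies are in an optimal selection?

The maximum people served within 187 kg is 1235.
For example blanket bundles + oral rehydration salts + mosquito nets + school kits + tool kits achieves it, using 185 kg.
Every optimal selection uses 5 supplies.

5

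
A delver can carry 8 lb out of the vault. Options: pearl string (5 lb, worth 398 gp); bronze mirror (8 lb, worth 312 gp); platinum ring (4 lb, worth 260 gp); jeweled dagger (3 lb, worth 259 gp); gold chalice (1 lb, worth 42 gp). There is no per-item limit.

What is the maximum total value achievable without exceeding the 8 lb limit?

657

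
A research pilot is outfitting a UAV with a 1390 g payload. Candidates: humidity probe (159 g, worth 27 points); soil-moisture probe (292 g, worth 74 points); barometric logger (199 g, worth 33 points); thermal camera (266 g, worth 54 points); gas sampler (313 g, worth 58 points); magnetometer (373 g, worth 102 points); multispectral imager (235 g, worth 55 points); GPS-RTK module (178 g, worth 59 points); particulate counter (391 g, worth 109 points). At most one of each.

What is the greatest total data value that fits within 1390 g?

Filling by ratio: soil-moisture probe + magnetometer + GPS-RTK module + particulate counter for 344, with 156 g left unused.
Replace soil-moisture probe with barometric logger + multispectral imager: the trade gains 14 net, giving 358 at 1376 g.

358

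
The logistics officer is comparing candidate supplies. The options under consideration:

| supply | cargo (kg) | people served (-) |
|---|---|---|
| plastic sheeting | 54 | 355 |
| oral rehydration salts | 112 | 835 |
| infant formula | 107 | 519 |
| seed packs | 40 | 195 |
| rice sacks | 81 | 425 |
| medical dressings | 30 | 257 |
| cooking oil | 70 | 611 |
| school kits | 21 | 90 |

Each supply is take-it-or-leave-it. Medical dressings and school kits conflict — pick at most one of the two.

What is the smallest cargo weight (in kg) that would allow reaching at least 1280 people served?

181

Need the lightest bundle worth ≥ 1280.
rice sacks + medical dressings + cooking oil reaches 1293 using 181 kg.
No combination under 181 kg hits 1280.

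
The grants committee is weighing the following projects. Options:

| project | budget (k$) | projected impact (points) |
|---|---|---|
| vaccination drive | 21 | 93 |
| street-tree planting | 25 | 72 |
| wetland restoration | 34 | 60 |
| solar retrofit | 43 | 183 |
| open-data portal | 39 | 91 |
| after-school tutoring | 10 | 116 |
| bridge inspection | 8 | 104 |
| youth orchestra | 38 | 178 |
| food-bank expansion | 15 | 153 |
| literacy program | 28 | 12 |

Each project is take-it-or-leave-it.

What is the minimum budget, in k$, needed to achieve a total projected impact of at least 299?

Need the lightest bundle worth ≥ 299.
after-school tutoring + bridge inspection + food-bank expansion: 373 projected impact at 33 k$.
Any bundle with less than 33 k$ falls short of 299.

33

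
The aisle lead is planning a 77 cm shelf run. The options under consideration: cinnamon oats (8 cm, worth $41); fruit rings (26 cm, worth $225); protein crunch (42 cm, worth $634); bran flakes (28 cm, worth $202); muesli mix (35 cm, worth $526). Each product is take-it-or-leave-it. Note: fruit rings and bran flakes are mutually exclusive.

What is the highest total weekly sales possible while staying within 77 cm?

1160

Density check — protein crunch 15.10, muesli mix 15.03, fruit rings 8.65, bran flakes 7.21 are the best per cm.
Taking protein crunch + muesli mix: 77 cm used, 1160 in weekly sales.
An exhaustive check of the 32 subsets confirms 1160.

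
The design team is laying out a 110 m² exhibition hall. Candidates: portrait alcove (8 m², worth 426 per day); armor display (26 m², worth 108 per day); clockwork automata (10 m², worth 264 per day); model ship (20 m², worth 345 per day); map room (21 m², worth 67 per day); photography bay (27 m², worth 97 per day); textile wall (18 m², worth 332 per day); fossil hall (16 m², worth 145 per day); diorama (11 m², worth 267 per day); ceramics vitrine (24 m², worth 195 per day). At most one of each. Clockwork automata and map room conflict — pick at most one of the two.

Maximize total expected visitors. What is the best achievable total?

Taking portrait alcove + clockwork automata + model ship + textile wall + fossil hall + diorama + ceramics vitrine: 107 m² used, 1974 in expected visitors.
The closest alternative, portrait alcove + armor display + clockwork automata + model ship + textile wall + fossil hall + diorama, reaches only 1887.

1974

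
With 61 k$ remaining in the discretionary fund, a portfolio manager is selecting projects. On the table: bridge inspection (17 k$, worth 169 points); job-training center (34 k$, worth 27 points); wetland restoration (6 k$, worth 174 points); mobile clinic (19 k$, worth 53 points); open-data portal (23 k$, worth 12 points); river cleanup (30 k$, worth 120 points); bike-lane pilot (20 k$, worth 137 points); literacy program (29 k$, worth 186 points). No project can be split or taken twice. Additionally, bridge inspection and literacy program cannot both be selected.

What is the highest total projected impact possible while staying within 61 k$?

Density check — wetland restoration 29.00, bridge inspection 9.94, bike-lane pilot 6.85, literacy program 6.41 are the best per k$.
Filling by ratio: bridge inspection + wetland restoration + bike-lane pilot for 480, with 18 k$ left unused.
Dropping bridge inspection frees 17 k$; slotting in literacy program (29 k$) lifts the total to 497 at 55 k$.
Runner-up bridge inspection + wetland restoration + bike-lane pilot tops out at 480.

497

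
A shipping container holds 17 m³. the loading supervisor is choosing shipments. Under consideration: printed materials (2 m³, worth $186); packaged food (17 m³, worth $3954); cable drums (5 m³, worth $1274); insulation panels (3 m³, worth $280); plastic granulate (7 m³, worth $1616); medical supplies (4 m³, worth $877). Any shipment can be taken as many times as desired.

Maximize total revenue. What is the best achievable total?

4164

By revenue per m³: cable drums 254.80, packaged food 232.59, plastic granulate 230.86, medical supplies 219.25 lead.
Taking the top-ratio shipments first gives printed materials + 3×cable drums for 4008 (17 m³).
Replace printed materials and cable drums with plastic granulate: the trade gains 156 net, giving 4164 at 17 m³.
Every other selection either busts 17 m³ or fails to beat 4164.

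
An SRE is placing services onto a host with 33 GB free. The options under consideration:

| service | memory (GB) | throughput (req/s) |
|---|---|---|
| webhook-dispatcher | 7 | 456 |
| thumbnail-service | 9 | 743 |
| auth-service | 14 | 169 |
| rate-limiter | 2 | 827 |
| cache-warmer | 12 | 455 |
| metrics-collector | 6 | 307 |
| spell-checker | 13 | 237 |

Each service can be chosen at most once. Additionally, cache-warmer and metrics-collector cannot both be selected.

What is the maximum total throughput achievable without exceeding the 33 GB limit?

Taking the top-ratio services first gives webhook-dispatcher + thumbnail-service + rate-limiter + metrics-collector for 2333 (24 GB).
Replace metrics-collector with cache-warmer: the trade gains 148 net, giving 2481 at 30 GB.

2481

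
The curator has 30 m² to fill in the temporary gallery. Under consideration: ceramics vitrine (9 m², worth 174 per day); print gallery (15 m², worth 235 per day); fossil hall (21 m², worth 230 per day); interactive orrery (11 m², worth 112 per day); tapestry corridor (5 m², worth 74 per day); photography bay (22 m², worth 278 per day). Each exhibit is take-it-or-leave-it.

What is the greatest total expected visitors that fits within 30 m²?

483

By expected visitors per m²: ceramics vitrine 19.33, print gallery 15.67, tapestry corridor 14.80 lead.
The ratio ordering already packs tightly: ceramics vitrine + print gallery + tapestry corridor, 29 m², 483.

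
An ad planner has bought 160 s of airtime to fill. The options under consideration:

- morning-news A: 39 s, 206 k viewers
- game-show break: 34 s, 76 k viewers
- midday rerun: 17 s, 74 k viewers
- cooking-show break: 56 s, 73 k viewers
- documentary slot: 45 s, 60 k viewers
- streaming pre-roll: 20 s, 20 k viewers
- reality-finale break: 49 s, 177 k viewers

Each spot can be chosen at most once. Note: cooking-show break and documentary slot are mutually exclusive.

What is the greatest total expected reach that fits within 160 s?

Best packing: morning-news A + game-show break + midday rerun + streaming pre-roll + reality-finale break — 159 s, 553 total.
Every other selection either busts 160 s or breaks a pairing rule or fails to beat 553.

553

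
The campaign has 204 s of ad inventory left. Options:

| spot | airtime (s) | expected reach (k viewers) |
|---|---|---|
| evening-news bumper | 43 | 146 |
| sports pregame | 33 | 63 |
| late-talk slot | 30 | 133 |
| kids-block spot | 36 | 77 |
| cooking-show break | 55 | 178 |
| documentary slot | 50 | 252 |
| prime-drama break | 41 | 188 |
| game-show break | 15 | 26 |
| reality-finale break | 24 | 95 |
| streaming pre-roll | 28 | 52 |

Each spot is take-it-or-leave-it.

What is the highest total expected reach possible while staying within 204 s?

Density check — documentary slot 5.04, prime-drama break 4.59, late-talk slot 4.43 are the best per s.
A density-first pass picks evening-news bumper + late-talk slot + documentary slot + prime-drama break + game-show break + reality-finale break — 840 at 203 s.
The 58 s tied up in evening-news bumper and game-show break is better spent on cooking-show break — total rises to 846 (200 s).

846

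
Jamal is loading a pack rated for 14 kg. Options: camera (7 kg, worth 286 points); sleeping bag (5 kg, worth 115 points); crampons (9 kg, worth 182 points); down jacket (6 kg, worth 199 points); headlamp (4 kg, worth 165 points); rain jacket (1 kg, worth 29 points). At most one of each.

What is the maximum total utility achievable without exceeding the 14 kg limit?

By utility per kg: headlamp 41.25, camera 40.86, down jacket 33.17, rain jacket 29.00 lead.
Greedy by ratio would take camera + headlamp + rain jacket: 12 kg used, total 480.
Replace headlamp with down jacket: the trade gains 34 net, giving 514 at 14 kg.
Runner-up camera + down jacket tops out at 485.

514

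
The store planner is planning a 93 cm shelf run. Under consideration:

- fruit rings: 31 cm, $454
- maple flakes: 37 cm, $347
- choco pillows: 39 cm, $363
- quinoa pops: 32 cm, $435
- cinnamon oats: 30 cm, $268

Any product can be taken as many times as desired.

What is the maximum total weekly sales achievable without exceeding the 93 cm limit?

Ranking by ratio (weekly sales/cm): fruit rings 14.65, quinoa pops 13.59, maple flakes 9.38, choco pillows 9.31.
Best packing: 3×fruit rings — 93 cm, 1362 total.
No other feasible combination exceeds 1362.

1362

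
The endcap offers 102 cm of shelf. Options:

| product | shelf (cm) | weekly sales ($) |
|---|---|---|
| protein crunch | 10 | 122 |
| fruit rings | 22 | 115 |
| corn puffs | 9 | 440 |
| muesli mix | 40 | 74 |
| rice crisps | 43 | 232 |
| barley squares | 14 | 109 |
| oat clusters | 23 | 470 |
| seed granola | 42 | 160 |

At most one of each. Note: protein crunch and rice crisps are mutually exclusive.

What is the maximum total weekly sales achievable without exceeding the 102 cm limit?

1301

Taking protein crunch + corn puffs + barley squares + oat clusters + seed granola: 98 cm used, 1301 in weekly sales.
That's the maximum — no feasible swap from here does better than 1301.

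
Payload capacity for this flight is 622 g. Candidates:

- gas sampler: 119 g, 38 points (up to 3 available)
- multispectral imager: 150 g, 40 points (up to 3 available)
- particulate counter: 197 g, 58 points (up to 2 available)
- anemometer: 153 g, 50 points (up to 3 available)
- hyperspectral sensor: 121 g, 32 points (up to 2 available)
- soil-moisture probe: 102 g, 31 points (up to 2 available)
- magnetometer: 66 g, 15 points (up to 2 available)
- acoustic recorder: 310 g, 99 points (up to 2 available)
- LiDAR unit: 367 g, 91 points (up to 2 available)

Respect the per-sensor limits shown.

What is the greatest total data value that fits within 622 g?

Taking the top-ratio sensors first gives gas sampler + 3×anemometer for 188 (578 g).
Replace gas sampler and anemometer with acoustic recorder: the trade gains 11 net, giving 199 at 616 g.

199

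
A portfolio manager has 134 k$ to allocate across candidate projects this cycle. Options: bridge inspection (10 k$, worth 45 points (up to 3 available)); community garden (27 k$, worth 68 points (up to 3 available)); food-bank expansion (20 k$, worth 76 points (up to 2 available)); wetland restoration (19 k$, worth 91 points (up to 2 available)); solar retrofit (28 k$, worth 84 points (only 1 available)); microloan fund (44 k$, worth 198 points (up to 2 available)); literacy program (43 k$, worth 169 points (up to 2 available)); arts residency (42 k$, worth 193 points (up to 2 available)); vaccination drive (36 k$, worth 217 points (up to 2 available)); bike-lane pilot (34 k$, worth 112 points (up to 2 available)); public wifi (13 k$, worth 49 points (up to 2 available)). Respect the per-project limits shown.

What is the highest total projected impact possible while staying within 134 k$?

Ranking by ratio (projected impact/k$): vaccination drive 6.03, wetland restoration 4.79, arts residency 4.60, bridge inspection 4.50.
Taking the top-ratio projects first gives 2×bridge inspection + 2×wetland restoration + 2×vaccination drive for 706 (130 k$).
Replace 2×bridge inspection and wetland restoration with arts residency: the trade gains 12 net, giving 718 at 133 k$.

718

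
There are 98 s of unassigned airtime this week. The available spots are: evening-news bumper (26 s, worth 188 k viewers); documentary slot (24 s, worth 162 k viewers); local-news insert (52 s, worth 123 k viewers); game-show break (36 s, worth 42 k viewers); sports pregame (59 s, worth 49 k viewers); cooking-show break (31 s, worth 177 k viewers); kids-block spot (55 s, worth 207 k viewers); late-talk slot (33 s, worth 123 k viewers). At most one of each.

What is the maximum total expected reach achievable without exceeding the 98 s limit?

Ranking by ratio (expected reach/s): evening-news bumper 7.23, documentary slot 6.75, cooking-show break 5.71.
Taking evening-news bumper + documentary slot + cooking-show break: 81 s used, 527 in expected reach.
The spare 17 s is too small for any remaining spot, and no exchange beats 527.

527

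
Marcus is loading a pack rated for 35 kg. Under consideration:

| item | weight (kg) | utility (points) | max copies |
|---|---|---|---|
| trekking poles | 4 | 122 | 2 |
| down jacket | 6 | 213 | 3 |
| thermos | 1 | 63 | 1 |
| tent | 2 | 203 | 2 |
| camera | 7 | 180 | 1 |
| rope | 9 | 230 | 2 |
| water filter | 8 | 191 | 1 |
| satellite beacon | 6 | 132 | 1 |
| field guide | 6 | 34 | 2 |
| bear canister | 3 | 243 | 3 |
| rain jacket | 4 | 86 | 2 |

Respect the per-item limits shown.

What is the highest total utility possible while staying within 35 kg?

Filling by ratio: 3×down jacket + thermos + 2×tent + 3×bear canister for 1837, with 3 kg left unused.
The 1 kg tied up in thermos is better spent on trekking poles — total rises to 1896 (35 kg).

1896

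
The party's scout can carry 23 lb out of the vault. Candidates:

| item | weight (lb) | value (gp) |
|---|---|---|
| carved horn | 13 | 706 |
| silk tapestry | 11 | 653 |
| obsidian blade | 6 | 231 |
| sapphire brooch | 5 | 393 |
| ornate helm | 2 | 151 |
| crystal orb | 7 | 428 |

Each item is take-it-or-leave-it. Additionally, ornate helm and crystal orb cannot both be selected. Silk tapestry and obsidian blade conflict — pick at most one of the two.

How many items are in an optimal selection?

Best achievable value is 1474.
silk tapestry + sapphire brooch + crystal orb hits 1474 at 23 lb.
Any selection reaching 1474 contains exactly 3 items.

3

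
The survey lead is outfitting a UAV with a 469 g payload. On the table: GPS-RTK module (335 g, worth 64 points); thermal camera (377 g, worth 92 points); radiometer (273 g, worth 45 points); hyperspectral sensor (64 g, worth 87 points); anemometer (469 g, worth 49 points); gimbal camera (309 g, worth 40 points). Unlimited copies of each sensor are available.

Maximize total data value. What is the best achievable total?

609

Best packing: 7×hyperspectral sensor — 448 g, 609 total.
That's the maximum — no swap from here does better than 609.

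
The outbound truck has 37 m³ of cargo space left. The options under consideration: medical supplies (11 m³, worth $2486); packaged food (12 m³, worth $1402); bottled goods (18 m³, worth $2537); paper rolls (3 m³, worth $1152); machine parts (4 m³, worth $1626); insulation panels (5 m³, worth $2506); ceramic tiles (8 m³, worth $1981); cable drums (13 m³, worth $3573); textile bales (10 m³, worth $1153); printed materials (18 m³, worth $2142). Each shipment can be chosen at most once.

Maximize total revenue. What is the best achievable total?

A density-first pass picks paper rolls + machine parts + insulation panels + ceramic tiles + cable drums — 10838 at 33 m³.
Replace ceramic tiles with medical supplies: the trade gains 505 net, giving 11343 at 36 m³.
Runner-up paper rolls + machine parts + insulation panels + ceramic tiles + cable drums tops out at 10838.

11343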